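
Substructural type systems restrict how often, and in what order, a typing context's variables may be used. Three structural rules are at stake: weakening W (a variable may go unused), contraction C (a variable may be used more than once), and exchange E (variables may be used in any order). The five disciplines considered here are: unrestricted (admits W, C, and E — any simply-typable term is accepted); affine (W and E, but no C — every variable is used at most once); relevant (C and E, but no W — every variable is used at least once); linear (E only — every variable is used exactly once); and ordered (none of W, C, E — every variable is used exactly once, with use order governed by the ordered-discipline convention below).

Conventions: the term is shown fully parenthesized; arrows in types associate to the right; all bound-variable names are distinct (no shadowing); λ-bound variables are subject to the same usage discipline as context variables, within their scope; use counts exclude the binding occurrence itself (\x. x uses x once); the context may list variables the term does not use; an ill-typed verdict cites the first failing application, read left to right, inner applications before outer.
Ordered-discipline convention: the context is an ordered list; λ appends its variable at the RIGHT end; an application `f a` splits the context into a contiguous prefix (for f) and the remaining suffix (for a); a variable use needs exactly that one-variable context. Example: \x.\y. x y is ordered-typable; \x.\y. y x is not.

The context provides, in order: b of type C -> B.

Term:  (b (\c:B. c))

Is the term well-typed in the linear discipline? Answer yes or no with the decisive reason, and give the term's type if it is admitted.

no — not simply typable
use counts: b=1, c (bound)=1
order of uses: b, c
typing: ill-typed: argument of type B -> B where C is required
summary: ordered ✗ · linear ✗ · affine ✗ · relevant ✗ · unrestricted ✗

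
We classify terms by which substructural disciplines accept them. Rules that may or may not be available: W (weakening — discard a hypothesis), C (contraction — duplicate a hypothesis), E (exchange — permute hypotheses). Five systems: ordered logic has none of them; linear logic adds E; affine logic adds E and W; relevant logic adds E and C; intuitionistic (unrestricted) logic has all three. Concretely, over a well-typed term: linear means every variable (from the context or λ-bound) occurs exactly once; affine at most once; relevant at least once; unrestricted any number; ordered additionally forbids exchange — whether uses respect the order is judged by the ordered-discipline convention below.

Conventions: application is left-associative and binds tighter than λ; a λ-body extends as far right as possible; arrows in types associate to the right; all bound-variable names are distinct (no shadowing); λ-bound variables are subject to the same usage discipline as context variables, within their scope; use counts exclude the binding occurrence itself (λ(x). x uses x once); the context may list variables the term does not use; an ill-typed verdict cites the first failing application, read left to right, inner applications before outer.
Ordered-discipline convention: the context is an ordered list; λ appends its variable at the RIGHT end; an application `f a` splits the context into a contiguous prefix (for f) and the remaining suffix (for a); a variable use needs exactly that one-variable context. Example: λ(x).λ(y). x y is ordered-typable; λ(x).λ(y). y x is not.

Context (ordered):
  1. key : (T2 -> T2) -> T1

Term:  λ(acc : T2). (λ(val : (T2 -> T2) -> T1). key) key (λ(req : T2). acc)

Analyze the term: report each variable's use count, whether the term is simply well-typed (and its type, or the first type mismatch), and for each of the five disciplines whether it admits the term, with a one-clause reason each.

variable uses: key ×2, acc (λ-bound) ×1, val (λ-bound) ×0, req (λ-bound) ×0
left-to-right use order: key, key, acc
typing: well-typed — term : T2 -> T1
ordered: ✗ — needs contraction — key ×2; val, req never used (weakening)
linear: ✗ — needs contraction — key ×2; val, req never used (weakening)
affine: ✗ — needs contraction — key ×2
relevant: ✗ — val, req never used (weakening)
unrestricted: ✓ — well-typed at T2 -> T1; no restrictions here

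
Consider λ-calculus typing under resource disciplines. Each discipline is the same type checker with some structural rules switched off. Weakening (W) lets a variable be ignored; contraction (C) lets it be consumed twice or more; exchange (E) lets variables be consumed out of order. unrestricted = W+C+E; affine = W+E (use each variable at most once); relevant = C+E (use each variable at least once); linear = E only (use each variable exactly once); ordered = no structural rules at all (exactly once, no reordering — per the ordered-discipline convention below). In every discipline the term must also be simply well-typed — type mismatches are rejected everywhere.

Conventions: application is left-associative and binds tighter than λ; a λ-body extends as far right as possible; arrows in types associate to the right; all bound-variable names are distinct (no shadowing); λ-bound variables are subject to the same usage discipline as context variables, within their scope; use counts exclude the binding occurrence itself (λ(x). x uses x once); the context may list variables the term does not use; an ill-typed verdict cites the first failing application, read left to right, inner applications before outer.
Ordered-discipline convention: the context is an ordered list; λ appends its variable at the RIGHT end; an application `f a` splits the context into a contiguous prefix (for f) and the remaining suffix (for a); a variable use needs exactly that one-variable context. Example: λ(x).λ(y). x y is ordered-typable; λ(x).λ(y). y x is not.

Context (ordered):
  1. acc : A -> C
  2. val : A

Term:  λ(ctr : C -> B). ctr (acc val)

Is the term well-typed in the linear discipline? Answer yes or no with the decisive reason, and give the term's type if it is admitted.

yes — exactly-once usage across acc, val, ctr; term : (C -> B) -> B
usage: acc=1, val=1, ctr [bound]=1
left-to-right use order: ctr, acc, val
typing: well-typed at (C -> B) -> B
all disciplines: ordered ✗ | linear ✓ | affine ✓ | relevant ✓ | unrestricted ✓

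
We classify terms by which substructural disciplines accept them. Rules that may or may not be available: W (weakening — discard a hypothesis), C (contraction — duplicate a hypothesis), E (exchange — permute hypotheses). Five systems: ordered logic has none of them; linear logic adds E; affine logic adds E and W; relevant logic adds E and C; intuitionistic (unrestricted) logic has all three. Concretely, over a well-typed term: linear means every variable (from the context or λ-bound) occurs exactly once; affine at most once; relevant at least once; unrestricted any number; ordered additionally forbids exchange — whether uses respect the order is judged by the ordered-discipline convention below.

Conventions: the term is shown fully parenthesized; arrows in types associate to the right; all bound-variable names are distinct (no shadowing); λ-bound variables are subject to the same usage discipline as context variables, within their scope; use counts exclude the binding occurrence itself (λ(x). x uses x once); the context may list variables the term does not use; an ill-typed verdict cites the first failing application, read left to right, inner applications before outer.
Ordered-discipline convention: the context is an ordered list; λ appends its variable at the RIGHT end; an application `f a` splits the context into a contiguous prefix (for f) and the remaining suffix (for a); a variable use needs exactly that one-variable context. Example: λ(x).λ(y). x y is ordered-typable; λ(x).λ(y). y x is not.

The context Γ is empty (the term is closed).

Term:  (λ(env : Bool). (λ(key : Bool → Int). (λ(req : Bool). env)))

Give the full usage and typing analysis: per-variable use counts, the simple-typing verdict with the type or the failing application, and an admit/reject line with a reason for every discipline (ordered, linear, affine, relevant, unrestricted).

use counts: env [bound] ×1; key [bound] ×0; req [bound] ×0
left-to-right use order: env
typing: well-typed — term : Bool → (Bool → Int) → Bool → Bool
ordered ✗ (key, req never used (weakening))
linear ✗ (key, req never used (weakening))
affine ✓ (at most one use each (env, key, req))
relevant ✗ (key, req never used (weakening))
unrestricted ✓ (type-checks (Bool → (Bool → Int) → Bool → Bool) and nothing is barred)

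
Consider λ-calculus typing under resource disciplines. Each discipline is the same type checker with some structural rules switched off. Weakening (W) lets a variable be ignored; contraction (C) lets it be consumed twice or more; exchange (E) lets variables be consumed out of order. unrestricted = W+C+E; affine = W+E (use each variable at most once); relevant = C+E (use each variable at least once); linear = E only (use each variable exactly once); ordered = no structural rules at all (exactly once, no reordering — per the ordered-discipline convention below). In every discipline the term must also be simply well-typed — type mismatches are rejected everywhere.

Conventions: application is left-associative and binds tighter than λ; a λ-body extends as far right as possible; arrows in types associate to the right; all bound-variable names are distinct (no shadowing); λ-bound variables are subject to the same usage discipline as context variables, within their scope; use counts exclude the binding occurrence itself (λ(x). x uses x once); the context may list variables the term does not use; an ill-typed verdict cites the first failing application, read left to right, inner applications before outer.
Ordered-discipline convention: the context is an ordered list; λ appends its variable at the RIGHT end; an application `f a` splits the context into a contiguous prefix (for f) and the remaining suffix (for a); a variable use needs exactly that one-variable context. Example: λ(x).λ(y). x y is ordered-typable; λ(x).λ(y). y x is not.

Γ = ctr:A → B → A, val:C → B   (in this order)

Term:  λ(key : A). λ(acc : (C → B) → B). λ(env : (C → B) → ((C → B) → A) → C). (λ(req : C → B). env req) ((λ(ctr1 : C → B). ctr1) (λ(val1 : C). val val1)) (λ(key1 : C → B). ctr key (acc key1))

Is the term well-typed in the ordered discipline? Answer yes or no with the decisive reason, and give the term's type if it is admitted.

no — no contiguous prefix/suffix split fits env, req, ctr1, val, val1, ctr, key, acc, key1
counts: ctr=1, val=1, key [bound]=1, acc [bound]=1, env [bound]=1, req [bound]=1, ctr1 [bound]=1, val1 [bound]=1, key1 [bound]=1
use order (left to right): env, req, ctr1, val, val1, ctr, key, acc, key1
typing: well-typed — term : A → ((C → B) → B) → ((C → B) → ((C → B) → A) → C) → C
per-discipline verdicts: ordered ✗ · linear ✓ · affine ✓ · relevant ✓ · unrestricted ✓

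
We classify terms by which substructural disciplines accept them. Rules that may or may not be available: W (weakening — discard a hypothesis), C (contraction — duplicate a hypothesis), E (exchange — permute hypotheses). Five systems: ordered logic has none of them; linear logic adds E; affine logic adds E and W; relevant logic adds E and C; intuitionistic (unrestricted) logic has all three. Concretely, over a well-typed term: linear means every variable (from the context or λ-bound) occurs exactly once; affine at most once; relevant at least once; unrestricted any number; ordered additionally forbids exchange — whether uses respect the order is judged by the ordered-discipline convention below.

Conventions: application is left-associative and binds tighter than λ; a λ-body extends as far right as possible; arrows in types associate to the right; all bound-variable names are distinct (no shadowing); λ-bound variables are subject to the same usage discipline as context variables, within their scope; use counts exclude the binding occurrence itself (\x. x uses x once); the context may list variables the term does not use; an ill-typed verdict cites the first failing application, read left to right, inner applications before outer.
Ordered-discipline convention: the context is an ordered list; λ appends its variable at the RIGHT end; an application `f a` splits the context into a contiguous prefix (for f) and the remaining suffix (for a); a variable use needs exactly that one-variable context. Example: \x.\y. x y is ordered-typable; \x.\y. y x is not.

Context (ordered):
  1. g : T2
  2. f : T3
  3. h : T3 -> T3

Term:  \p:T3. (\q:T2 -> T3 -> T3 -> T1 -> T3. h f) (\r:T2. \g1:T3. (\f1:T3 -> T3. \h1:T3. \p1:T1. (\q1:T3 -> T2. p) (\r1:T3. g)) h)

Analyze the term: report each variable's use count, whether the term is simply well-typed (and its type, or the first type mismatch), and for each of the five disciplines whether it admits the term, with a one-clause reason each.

variable uses: g ×1; f ×1; h ×2; p (bound) ×1; q (bound) ×0; r (bound) ×0; g1 (bound) ×0; f1 (bound) ×0; h1 (bound) ×0; p1 (bound) ×0; q1 (bound) ×0; r1 (bound) ×0
left-to-right use order: h, f, p, g, h
typing: well-typed at T3 -> T3
ordered ✗ (needs contraction — h ×2; q, r, g1, f1, h1, p1, q1, r1 never used (weakening))
linear ✗ (needs contraction — h ×2; q, r, g1, f1, h1, p1, q1, r1 never used (weakening))
affine ✗ (needs contraction — h ×2)
relevant ✗ (q, r, g1, f1, h1, p1, q1, r1 never used (weakening))
unrestricted ✓ (typability at T3 -> T3 is all that's needed)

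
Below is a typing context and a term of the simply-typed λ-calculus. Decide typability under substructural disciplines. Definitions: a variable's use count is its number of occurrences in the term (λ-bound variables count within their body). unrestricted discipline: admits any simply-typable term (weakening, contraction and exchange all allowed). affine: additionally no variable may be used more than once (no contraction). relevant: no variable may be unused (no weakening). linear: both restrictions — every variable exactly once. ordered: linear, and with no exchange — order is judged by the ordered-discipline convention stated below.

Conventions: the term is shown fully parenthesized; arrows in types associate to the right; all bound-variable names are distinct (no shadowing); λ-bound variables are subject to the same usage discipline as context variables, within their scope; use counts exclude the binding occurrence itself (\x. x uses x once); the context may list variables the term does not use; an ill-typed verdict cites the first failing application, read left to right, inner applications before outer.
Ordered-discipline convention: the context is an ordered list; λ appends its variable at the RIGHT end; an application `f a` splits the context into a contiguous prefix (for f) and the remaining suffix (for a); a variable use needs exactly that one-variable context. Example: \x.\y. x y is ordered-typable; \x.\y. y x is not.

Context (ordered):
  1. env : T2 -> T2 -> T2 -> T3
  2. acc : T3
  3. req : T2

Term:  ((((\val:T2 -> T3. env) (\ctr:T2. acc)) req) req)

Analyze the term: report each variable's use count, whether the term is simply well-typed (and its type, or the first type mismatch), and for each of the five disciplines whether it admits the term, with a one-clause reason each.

variable uses: env=1, acc=1, req=2, val [bound]=0, ctr [bound]=0
left-to-right use order: env, acc, req, req
typing: well-typed at T2 -> T3
ordered: ✗, req ×2 used more than once (contraction); val, ctr left unused
linear: ✗, req ×2 used more than once (contraction); val, ctr left unused
affine: ✗, req ×2 used more than once (contraction)
relevant: ✗, val, ctr left unused
unrestricted: ✓, simply typable at T2 -> T3; W, C, E all held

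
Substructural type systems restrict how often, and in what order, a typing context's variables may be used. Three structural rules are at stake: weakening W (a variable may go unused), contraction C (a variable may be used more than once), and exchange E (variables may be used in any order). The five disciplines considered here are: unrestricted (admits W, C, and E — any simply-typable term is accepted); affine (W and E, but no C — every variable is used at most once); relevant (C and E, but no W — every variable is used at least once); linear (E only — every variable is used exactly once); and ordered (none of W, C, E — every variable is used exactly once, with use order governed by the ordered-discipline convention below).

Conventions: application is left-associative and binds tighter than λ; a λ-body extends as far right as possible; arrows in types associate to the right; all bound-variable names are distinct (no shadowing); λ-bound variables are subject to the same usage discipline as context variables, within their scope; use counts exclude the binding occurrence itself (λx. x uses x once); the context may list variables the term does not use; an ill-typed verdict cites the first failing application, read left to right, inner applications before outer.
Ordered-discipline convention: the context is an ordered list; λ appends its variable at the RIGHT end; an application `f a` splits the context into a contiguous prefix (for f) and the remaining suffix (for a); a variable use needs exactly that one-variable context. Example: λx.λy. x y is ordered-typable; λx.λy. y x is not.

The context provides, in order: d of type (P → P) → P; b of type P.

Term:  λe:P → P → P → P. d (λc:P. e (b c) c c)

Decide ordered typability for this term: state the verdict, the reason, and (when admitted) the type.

no — the type mismatch rejects it
variable uses: d: 1×; b: 1×; e (λ-bound): 1×; c (λ-bound): 3×
left-to-right use order: d, e, b, c, c, c
typing: ill-typed: non-arrow in function slot: P
per-discipline verdicts: ordered ✗, linear ✗, affine ✗, relevant ✗, unrestricted ✗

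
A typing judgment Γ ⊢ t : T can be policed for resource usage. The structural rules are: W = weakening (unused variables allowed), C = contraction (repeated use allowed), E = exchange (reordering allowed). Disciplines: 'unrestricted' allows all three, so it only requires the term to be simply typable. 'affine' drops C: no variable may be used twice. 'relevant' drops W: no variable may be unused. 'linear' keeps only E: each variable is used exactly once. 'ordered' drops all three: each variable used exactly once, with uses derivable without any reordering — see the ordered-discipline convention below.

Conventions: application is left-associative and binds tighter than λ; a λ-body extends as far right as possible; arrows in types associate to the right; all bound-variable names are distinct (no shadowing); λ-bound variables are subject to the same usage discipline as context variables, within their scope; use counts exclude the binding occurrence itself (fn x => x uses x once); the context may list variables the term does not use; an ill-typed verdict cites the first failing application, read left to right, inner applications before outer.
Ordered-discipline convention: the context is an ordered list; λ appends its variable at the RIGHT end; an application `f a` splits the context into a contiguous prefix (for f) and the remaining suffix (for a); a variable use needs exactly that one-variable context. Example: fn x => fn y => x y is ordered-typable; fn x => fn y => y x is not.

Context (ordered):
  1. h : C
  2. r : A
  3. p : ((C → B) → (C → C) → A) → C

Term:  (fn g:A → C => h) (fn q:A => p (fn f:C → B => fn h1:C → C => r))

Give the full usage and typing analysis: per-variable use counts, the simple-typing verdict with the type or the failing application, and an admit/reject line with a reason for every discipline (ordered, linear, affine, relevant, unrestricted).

variable uses: h: 1×; r: 1×; p: 1×; g [bound]: 0×; q [bound]: 0×; f [bound]: 0×; h1 [bound]: 0×
uses in reading order: h, p, r
typing: the term checks, with type C
ordered: ✗ — g, q, f, h1 never used (weakening)
linear: ✗ — g, q, f, h1 never used (weakening)
affine: ✓ — h, r, p, g, q, f, h1: no repeats, contraction unneeded
relevant: ✗ — g, q, f, h1 never used (weakening)
unrestricted: ✓ — typability at C is all that's needed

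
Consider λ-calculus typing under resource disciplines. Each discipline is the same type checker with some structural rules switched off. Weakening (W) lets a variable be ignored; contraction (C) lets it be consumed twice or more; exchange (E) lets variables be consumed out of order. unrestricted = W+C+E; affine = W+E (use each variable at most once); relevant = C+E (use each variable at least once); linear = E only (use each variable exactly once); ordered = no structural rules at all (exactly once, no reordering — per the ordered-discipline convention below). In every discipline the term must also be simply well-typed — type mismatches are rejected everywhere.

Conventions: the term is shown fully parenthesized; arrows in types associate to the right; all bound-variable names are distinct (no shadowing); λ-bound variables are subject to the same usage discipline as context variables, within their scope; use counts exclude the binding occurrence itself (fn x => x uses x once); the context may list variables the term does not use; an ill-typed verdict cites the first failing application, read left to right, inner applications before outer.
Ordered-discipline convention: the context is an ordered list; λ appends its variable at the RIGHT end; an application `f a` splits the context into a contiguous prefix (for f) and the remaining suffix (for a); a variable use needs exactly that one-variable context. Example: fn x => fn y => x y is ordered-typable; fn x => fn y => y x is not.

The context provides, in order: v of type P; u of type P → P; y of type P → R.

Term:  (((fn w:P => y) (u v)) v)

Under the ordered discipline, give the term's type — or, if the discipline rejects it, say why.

not well-typed under ordered — repeated use of v ×2; w left unused
usage: v: 2, u: 1, y: 1, w (bound): 0
left-to-right use order: y, u, v, v
typing: well-typed at R
all disciplines: ordered ✗; linear ✗; affine ✗; relevant ✗; unrestricted ✓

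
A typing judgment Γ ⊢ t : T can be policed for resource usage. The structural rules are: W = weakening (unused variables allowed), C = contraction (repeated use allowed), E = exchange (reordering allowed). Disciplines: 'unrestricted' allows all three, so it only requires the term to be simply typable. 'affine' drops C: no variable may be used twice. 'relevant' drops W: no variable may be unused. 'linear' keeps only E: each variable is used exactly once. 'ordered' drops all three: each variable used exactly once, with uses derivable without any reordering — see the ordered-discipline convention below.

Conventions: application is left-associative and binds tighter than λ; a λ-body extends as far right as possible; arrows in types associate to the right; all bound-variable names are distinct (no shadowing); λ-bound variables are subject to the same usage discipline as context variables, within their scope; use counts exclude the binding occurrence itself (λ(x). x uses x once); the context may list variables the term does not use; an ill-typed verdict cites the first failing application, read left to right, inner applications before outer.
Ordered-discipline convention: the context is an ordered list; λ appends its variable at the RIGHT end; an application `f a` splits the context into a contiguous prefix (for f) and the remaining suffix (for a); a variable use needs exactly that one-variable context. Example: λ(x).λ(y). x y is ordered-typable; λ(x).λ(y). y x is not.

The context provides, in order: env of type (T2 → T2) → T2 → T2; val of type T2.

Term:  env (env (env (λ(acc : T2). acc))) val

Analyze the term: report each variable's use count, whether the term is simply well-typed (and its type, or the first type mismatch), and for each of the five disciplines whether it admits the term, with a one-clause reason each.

usage: env=3; val=1; acc [bound]=1
use order (left to right): env, env, env, acc, val
typing: well-typed — term : T2
ordered ✗ (needs contraction — env ×3)
linear ✗ (needs contraction — env ×3)
affine ✗ (needs contraction — env ×3)
relevant ✓ (at least one use each (env, val, acc))
unrestricted ✓ (typability at T2 is all that's needed)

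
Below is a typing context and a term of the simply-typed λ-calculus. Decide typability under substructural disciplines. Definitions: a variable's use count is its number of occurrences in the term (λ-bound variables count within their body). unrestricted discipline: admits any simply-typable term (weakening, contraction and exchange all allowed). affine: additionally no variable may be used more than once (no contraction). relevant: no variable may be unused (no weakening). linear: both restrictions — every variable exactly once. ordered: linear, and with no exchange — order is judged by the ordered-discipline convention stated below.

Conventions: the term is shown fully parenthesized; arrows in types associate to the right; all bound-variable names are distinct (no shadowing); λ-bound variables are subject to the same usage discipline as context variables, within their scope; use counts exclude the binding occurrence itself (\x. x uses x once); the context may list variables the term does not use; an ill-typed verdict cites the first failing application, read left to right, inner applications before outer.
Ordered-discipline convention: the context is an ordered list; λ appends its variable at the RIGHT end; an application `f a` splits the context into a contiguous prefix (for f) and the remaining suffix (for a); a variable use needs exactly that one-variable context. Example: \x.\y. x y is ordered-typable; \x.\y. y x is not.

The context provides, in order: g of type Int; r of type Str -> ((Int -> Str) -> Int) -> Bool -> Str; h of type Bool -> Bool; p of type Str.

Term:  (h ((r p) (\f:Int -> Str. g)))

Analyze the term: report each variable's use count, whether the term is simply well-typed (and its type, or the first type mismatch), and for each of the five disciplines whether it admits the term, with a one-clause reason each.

variable uses: g=1, r=1, h=1, p=1, f (bound)=0
left-to-right use order: h, r, p, g
typing: ill-typed: an argument Bool -> Str mismatches the expected Bool
ordered ✗ (not simply typable)
linear ✗ (fails simple typing)
affine ✗ (a type mismatch blocks all five)
relevant ✗ (the type mismatch rejects it)
unrestricted ✗ (not simply typable)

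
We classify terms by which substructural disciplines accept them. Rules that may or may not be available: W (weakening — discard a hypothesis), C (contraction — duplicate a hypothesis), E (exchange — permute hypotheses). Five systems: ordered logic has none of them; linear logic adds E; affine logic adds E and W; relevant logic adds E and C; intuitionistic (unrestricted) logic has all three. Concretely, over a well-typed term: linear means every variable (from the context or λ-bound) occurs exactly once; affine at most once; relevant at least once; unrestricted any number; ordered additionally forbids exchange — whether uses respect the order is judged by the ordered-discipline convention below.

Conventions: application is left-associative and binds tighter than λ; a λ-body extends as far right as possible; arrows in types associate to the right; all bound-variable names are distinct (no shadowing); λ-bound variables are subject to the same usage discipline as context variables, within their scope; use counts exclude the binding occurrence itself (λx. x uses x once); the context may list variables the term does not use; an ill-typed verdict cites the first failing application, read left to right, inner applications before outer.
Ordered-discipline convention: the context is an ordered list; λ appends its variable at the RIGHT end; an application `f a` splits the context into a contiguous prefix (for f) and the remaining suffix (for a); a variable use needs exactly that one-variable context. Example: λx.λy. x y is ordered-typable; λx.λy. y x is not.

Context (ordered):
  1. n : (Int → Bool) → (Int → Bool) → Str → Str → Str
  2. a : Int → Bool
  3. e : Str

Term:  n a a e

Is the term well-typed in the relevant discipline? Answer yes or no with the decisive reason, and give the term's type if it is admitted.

yes — none of n, a, e goes unused; term : Str → Str
variable uses: n=1; a=2; e=1
uses in reading order: n, a, a, e
typing: the term checks, with type Str → Str
across the five disciplines: ordered ✗ · linear ✗ · affine ✗ · relevant ✓ · unrestricted ✓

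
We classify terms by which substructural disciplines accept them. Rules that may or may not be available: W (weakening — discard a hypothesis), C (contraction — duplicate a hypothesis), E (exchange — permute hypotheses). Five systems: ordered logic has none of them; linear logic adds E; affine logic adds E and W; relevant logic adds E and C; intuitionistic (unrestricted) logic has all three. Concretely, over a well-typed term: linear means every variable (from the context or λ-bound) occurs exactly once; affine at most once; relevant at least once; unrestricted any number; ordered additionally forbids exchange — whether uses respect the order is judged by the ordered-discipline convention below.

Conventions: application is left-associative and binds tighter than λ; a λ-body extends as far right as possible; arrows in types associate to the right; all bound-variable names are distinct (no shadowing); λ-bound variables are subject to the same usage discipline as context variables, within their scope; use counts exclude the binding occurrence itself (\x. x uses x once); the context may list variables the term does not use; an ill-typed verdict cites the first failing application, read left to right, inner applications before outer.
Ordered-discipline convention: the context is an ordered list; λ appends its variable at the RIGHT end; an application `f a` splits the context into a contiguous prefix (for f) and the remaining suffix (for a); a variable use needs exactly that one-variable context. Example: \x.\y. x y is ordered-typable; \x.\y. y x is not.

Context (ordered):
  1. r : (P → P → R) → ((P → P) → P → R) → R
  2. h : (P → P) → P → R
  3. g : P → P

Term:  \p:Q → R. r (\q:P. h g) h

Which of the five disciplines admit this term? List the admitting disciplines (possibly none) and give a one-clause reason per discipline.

admitted by: unrestricted
usage: r: 1×; h: 2×; g: 1×; p (λ-bound): 0×; q (λ-bound): 0×
uses in reading order: r, h, g, h
typing: well-typed at (Q → R) → R
ordered: ✗ — repeated use of h ×2; p, q never used (weakening)
linear: ✗ — repeated use of h ×2; p, q never used (weakening)
affine: ✗ — repeated use of h ×2
relevant: ✗ — p, q never used (weakening)
unrestricted: ✓ — simply typable at (Q → R) → R; W, C, E all held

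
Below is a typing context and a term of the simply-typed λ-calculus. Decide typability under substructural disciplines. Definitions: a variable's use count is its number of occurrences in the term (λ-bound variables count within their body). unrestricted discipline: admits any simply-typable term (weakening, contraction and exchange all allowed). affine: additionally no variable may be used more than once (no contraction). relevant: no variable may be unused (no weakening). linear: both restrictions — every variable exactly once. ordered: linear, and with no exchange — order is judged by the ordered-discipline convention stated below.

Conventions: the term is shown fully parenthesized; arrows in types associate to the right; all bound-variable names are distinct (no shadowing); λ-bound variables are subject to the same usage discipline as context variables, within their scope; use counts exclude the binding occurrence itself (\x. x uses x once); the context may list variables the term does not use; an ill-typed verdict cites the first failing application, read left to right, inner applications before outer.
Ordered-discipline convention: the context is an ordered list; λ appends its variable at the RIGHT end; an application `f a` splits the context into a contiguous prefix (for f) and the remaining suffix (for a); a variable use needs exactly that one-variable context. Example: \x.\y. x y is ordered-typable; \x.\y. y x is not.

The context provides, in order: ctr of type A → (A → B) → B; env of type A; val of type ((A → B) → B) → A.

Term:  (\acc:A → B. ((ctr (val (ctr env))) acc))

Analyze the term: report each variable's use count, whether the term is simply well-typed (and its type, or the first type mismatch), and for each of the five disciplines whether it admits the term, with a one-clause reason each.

usage: ctr: 2, env: 1, val: 1, acc [bound]: 1
uses in reading order: ctr, val, ctr, env, acc
typing: the term checks, with type (A → B) → B
ordered ✗ (repeated use of ctr ×2)
linear ✗ (repeated use of ctr ×2)
affine ✗ (repeated use of ctr ×2)
relevant ✓ (ctr, env, val, acc: all used, weakening unneeded)
unrestricted ✓ (type-checks ((A → B) → B) and nothing is barred)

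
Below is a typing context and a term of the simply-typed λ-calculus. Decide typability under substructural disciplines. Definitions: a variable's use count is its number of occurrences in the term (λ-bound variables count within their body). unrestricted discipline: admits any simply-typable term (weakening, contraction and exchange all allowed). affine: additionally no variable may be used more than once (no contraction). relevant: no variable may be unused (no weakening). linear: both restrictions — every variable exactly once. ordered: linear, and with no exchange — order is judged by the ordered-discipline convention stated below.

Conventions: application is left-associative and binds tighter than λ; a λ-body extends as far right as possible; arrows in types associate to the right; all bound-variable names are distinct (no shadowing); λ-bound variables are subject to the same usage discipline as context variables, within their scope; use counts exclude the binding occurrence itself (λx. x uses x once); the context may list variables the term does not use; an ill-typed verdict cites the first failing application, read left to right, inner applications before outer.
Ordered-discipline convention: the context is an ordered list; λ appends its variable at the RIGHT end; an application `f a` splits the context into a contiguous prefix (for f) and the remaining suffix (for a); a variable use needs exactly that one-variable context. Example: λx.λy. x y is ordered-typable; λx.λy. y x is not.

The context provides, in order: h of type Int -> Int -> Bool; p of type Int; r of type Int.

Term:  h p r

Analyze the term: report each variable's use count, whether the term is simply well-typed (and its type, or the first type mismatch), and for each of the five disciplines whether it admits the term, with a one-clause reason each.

counts: h: 1; p: 1; r: 1
use order (left to right): h, p, r
typing: the term checks, with type Bool
ordered: ✓, single-use (h, p, r), ordered derivation ok
linear: ✓, exactly-once usage across h, p, r
affine: ✓, h, p, r: no repeats, contraction unneeded
relevant: ✓, at least one use each (h, p, r)
unrestricted: ✓, well-typed at Bool; no restrictions here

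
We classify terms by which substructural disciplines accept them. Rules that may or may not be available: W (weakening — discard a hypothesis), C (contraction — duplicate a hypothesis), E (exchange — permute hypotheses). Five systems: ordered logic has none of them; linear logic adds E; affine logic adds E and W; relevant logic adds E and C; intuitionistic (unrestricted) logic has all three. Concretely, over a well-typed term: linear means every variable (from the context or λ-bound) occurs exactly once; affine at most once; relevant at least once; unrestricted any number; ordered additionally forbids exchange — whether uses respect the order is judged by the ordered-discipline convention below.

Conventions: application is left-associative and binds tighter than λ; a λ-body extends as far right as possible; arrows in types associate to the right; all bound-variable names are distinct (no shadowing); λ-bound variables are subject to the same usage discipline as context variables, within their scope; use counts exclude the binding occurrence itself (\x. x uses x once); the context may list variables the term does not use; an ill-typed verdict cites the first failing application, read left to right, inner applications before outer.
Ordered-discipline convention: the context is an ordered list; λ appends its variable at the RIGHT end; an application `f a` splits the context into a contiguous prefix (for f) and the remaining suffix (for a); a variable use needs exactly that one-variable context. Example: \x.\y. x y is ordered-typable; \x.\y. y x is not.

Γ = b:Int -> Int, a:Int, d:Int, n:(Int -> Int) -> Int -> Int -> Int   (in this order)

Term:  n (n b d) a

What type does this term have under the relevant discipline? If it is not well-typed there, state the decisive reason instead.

term : Int -> Int
usage: b: 1×, a: 1×, d: 1×, n: 2×
uses in reading order: n, n, b, d, a
typing: well-typed — term : Int -> Int
per-discipline verdicts: ordered ✗ · linear ✗ · affine ✗ · relevant ✓ · unrestricted ✓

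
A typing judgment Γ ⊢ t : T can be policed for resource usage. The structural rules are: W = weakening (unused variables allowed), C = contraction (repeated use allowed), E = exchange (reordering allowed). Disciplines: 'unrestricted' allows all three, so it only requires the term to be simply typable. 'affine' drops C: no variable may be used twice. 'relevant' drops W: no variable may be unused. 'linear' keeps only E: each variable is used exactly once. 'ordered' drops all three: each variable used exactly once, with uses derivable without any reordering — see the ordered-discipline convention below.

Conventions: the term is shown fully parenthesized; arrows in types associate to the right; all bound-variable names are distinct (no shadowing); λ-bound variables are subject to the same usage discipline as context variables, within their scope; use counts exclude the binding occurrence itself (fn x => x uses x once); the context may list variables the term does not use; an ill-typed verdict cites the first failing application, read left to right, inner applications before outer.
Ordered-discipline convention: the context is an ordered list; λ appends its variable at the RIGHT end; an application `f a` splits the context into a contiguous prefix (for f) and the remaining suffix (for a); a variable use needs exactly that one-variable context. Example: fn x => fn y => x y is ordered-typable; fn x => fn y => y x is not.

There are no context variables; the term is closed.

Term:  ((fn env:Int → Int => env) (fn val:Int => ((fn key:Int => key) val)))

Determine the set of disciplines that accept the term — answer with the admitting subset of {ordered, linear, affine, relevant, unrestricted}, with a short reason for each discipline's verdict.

admitting disciplines: ordered, linear, affine, relevant, unrestricted
usage: env [bound] ×1; val [bound] ×1; key [bound] ×1
uses in reading order: env, key, val
typing: ✓ — Int → Int
ordered: ✓ — one use each (env, val, key); ordered split holds
linear: ✓ — single use per variable (env, val, key)
affine: ✓ — none of env, val, key used more than once
relevant: ✓ — every one of env, val, key appears
unrestricted: ✓ — typability at Int → Int is all that's needed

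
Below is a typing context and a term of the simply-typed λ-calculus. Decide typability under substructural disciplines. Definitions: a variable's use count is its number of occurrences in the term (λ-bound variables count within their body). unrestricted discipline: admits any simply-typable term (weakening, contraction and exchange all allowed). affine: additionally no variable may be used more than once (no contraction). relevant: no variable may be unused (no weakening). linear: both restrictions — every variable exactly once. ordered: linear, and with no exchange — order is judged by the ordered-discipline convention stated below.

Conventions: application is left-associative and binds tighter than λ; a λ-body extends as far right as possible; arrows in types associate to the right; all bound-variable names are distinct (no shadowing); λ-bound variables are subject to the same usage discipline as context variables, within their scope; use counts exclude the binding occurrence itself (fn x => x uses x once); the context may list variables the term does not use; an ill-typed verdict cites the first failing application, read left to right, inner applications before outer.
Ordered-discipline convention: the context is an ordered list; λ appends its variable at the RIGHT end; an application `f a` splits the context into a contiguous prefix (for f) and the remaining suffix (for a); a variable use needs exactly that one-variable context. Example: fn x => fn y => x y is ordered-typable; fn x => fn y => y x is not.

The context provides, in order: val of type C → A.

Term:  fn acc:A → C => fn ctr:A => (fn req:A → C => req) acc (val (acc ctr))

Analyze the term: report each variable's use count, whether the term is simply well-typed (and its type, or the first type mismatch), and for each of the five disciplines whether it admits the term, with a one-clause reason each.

use counts: val: 1; acc [bound]: 2; ctr [bound]: 1; req [bound]: 1
order of uses: req, acc, val, acc, ctr
typing: well-typed — term : (A → C) → A → C
ordered: ✗ — needs contraction — acc ×2
linear: ✗ — needs contraction — acc ×2
affine: ✗ — needs contraction — acc ×2
relevant: ✓ — at least one use each (val, acc, ctr, req)
unrestricted: ✓ — well-typed at (A → C) → A → C; no restrictions here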